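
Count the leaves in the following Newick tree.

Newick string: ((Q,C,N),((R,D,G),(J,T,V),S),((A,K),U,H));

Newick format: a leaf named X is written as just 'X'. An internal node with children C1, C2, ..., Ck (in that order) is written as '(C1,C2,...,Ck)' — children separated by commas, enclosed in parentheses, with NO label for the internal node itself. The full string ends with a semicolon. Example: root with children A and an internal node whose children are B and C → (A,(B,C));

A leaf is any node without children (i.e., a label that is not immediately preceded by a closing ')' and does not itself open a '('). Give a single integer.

Answer: 14

Derivation:
Newick: ((Q,C,N),((R,D,G),(J,T,V),S),((A,K),U,H));
Scan left-to-right; a leaf is any maximal label run not followed by '(':
  pos 2: leaf 'Q' → count = 1
  pos 4: leaf 'C' → count = 2
  pos 6: leaf 'N' → count = 3
  pos 11: leaf 'R' → count = 4
  pos 13: leaf 'D' → count = 5
  pos 15: leaf 'G' → count = 6
  pos 19: leaf 'J' → count = 7
  pos 21: leaf 'T' → count = 8
  pos 23: leaf 'V' → count = 9
  pos 26: leaf 'S' → count = 10
  pos 31: leaf 'A' → count = 11
  pos 33: leaf 'K' → count = 12
  pos 36: leaf 'U' → count = 13
  pos 38: leaf 'H' → count = 14
Total leaves: 14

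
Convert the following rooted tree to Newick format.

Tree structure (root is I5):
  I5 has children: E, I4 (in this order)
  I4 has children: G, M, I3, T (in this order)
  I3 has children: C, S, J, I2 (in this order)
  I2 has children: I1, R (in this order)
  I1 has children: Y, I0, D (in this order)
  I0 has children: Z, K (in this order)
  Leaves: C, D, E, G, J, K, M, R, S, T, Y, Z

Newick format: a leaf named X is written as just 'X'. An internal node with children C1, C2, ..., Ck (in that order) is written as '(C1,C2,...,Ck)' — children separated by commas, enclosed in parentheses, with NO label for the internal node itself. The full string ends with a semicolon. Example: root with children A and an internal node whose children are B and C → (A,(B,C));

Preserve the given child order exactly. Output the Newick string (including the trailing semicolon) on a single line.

internal I5 with children ['E', 'I4']
  leaf 'E' → 'E'
  internal I4 with children ['G', 'M', 'I3', 'T']
    leaf 'G' → 'G'
    leaf 'M' → 'M'
    internal I3 with children ['C', 'S', 'J', 'I2']
      leaf 'C' → 'C'
      leaf 'S' → 'S'
      leaf 'J' → 'J'
      internal I2 with children ['I1', 'R']
        internal I1 with children ['Y', 'I0', 'D']
          leaf 'Y' → 'Y'
          internal I0 with children ['Z', 'K']
            leaf 'Z' → 'Z'
            leaf 'K' → 'K'
          → '(Z,K)'
          leaf 'D' → 'D'
        → '(Y,(Z,K),D)'
        leaf 'R' → 'R'
      → '((Y,(Z,K),D),R)'
    → '(C,S,J,((Y,(Z,K),D),R))'
    leaf 'T' → 'T'
  → '(G,M,(C,S,J,((Y,(Z,K),D),R)),T)'
→ '(E,(G,M,(C,S,J,((Y,(Z,K),D),R)),T))'
Final: (E,(G,M,(C,S,J,((Y,(Z,K),D),R)),T));

Answer: (E,(G,M,(C,S,J,((Y,(Z,K),D),R)),T));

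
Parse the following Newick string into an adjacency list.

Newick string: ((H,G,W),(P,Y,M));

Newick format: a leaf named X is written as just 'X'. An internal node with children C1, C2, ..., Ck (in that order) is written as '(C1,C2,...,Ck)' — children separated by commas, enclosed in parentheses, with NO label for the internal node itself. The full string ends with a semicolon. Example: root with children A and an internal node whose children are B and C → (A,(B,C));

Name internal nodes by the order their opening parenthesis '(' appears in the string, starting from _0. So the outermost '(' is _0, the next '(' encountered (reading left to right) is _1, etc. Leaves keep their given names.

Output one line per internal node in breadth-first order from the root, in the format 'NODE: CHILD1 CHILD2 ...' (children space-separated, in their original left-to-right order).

Answer: _0: _1 _2
_1: H G W
_2: P Y M

Derivation:
Input: ((H,G,W),(P,Y,M));
Scanning left-to-right, naming '(' by encounter order:
  pos 0: '(' -> open internal node _0 (depth 1)
  pos 1: '(' -> open internal node _1 (depth 2)
  pos 7: ')' -> close internal node _1 (now at depth 1)
  pos 9: '(' -> open internal node _2 (depth 2)
  pos 15: ')' -> close internal node _2 (now at depth 1)
  pos 16: ')' -> close internal node _0 (now at depth 0)
Total internal nodes: 3
BFS adjacency from root:
  _0: _1 _2
  _1: H G W
  _2: P Y M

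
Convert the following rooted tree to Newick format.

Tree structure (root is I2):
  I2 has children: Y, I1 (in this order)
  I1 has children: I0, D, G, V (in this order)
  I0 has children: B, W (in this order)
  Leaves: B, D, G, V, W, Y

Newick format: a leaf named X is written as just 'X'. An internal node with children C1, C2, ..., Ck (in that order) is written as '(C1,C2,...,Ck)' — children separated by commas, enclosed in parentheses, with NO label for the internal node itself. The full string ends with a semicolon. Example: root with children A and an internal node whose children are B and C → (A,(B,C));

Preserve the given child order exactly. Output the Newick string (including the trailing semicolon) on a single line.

Answer: (Y,((B,W),D,G,V));

Derivation:
internal I2 with children ['Y', 'I1']
  leaf 'Y' → 'Y'
  internal I1 with children ['I0', 'D', 'G', 'V']
    internal I0 with children ['B', 'W']
      leaf 'B' → 'B'
      leaf 'W' → 'W'
    → '(B,W)'
    leaf 'D' → 'D'
    leaf 'G' → 'G'
    leaf 'V' → 'V'
  → '((B,W),D,G,V)'
→ '(Y,((B,W),D,G,V))'
Final: (Y,((B,W),D,G,V));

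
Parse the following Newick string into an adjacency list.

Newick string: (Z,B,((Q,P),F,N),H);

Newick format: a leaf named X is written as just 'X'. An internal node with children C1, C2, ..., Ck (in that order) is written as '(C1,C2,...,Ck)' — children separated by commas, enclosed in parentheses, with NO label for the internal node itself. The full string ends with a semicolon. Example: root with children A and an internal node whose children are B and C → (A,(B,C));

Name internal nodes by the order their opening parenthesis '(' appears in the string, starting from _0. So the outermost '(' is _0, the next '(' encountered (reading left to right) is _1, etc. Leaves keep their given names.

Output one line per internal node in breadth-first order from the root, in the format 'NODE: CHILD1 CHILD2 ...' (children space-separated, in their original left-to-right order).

Answer: _0: Z B _1 H
_1: _2 F N
_2: Q P

Derivation:
Input: (Z,B,((Q,P),F,N),H);
Scanning left-to-right, naming '(' by encounter order:
  pos 0: '(' -> open internal node _0 (depth 1)
  pos 5: '(' -> open internal node _1 (depth 2)
  pos 6: '(' -> open internal node _2 (depth 3)
  pos 10: ')' -> close internal node _2 (now at depth 2)
  pos 15: ')' -> close internal node _1 (now at depth 1)
  pos 18: ')' -> close internal node _0 (now at depth 0)
Total internal nodes: 3
BFS adjacency from root:
  _0: Z B _1 H
  _1: _2 F N
  _2: Q P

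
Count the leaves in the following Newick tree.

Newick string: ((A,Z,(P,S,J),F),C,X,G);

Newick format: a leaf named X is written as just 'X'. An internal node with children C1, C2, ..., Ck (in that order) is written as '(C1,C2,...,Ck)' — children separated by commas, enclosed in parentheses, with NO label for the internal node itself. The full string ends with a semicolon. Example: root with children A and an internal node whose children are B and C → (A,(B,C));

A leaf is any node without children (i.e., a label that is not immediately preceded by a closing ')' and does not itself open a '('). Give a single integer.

Answer: 9

Derivation:
Newick: ((A,Z,(P,S,J),F),C,X,G);
Scan left-to-right; a leaf is any maximal label run not followed by '(':
  pos 2: leaf 'A' → count = 1
  pos 4: leaf 'Z' → count = 2
  pos 7: leaf 'P' → count = 3
  pos 9: leaf 'S' → count = 4
  pos 11: leaf 'J' → count = 5
  pos 14: leaf 'F' → count = 6
  pos 17: leaf 'C' → count = 7
  pos 19: leaf 'X' → count = 8
  pos 21: leaf 'G' → count = 9
Total leaves: 9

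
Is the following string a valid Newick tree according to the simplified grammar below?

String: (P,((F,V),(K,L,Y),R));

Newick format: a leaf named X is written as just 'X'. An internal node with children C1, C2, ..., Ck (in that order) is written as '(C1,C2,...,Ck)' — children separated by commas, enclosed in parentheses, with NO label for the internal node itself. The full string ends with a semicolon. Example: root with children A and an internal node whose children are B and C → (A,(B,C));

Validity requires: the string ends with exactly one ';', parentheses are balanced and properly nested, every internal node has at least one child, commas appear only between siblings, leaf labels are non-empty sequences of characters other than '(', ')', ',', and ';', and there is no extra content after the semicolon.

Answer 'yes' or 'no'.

Answer: yes

Derivation:
Input: (P,((F,V),(K,L,Y),R));
Paren balance: 4 '(' vs 4 ')' OK
Ends with single ';': True
Full parse: OK
Valid: True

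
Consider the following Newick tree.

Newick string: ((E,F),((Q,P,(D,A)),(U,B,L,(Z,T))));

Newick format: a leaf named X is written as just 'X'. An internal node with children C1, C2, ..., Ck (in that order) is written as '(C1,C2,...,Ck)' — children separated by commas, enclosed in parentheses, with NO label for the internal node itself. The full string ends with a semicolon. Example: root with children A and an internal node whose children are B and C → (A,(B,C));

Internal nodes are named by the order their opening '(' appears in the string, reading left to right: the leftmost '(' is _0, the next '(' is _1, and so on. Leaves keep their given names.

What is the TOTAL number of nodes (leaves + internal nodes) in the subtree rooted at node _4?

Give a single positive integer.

Newick: ((E,F),((Q,P,(D,A)),(U,B,L,(Z,T))));
Locate _4: it is the '(' at position 13 (the 5th '(' reading left to right).
Query: subtree rooted at _4
_4: subtree_size = 1 + 2
  D: subtree_size = 1 + 0
  A: subtree_size = 1 + 0
Total subtree size of _4: 3

Answer: 3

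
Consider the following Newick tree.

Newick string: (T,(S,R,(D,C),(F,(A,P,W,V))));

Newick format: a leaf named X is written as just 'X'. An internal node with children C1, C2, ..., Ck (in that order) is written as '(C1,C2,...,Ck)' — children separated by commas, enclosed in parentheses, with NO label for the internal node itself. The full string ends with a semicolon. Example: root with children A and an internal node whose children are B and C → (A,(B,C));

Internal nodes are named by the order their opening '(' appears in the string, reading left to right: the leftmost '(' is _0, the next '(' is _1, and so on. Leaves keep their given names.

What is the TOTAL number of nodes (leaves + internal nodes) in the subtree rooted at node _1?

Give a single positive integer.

Answer: 13

Derivation:
Newick: (T,(S,R,(D,C),(F,(A,P,W,V))));
Locate _1: it is the '(' at position 3 (the 2nd '(' reading left to right).
Query: subtree rooted at _1
_1: subtree_size = 1 + 12
  S: subtree_size = 1 + 0
  R: subtree_size = 1 + 0
  _2: subtree_size = 1 + 2
    D: subtree_size = 1 + 0
    C: subtree_size = 1 + 0
  _3: subtree_size = 1 + 6
    F: subtree_size = 1 + 0
    _4: subtree_size = 1 + 4
      A: subtree_size = 1 + 0
      P: subtree_size = 1 + 0
      W: subtree_size = 1 + 0
      V: subtree_size = 1 + 0
Total subtree size of _1: 13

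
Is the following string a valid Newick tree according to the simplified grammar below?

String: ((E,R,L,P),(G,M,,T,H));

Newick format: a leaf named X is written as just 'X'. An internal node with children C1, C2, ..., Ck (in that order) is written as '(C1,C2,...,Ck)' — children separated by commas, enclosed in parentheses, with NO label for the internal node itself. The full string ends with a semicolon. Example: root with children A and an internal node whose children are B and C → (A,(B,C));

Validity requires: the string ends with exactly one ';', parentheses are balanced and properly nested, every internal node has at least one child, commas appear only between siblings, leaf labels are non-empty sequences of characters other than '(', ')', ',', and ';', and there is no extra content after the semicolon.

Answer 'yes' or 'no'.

Answer: no

Derivation:
Input: ((E,R,L,P),(G,M,,T,H));
Paren balance: 3 '(' vs 3 ')' OK
Ends with single ';': True
Full parse: FAILS (empty leaf label at pos 16)
Valid: False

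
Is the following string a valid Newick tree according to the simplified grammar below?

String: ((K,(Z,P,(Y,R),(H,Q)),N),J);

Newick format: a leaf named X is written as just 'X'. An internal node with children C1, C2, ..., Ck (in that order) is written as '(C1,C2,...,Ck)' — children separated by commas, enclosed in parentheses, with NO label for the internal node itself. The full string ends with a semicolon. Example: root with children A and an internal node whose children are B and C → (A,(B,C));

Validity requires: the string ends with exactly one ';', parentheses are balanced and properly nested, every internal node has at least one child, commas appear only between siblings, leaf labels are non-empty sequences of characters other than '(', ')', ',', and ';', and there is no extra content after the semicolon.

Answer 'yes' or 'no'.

Answer: yes

Derivation:
Input: ((K,(Z,P,(Y,R),(H,Q)),N),J);
Paren balance: 5 '(' vs 5 ')' OK
Ends with single ';': True
Full parse: OK
Valid: True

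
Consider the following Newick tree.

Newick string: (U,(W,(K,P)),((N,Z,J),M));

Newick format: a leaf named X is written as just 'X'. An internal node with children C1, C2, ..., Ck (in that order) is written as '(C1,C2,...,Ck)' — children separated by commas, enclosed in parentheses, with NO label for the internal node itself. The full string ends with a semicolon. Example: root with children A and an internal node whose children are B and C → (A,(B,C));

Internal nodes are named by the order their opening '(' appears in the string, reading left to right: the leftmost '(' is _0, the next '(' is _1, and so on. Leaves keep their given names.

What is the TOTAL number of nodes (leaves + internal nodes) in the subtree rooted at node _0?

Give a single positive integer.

Newick: (U,(W,(K,P)),((N,Z,J),M));
Locate _0: it is the '(' at position 0 (the 1st '(' reading left to right).
Query: subtree rooted at _0
_0: subtree_size = 1 + 12
  U: subtree_size = 1 + 0
  _1: subtree_size = 1 + 4
    W: subtree_size = 1 + 0
    _2: subtree_size = 1 + 2
      K: subtree_size = 1 + 0
      P: subtree_size = 1 + 0
  _3: subtree_size = 1 + 5
    _4: subtree_size = 1 + 3
      N: subtree_size = 1 + 0
      Z: subtree_size = 1 + 0
      J: subtree_size = 1 + 0
    M: subtree_size = 1 + 0
Total subtree size of _0: 13

Answer: 13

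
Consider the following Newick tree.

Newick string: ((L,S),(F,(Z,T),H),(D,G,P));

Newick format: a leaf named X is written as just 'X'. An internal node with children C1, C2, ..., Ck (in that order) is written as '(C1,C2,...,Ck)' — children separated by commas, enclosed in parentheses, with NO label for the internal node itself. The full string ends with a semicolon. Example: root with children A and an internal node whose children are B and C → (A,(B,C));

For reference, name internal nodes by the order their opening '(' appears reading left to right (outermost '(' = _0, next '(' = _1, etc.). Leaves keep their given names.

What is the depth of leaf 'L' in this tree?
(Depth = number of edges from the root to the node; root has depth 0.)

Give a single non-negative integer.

Newick: ((L,S),(F,(Z,T),H),(D,G,P));
Naming internals by '(' encounter order: outermost '(' = _0, next = _1, ...
Query node: L
Path from root: _0 -> _1 -> L
Depth of L: 2 (number of edges from root)

Answer: 2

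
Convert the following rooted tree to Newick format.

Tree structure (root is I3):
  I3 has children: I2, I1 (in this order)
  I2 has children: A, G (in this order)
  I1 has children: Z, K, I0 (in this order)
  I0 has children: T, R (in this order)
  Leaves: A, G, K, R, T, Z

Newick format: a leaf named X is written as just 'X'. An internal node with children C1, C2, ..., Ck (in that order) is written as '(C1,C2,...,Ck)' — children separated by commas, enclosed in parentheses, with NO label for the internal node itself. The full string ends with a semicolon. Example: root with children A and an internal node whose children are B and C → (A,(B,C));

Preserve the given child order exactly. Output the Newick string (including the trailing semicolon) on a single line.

Answer: ((A,G),(Z,K,(T,R)));

Derivation:
internal I3 with children ['I2', 'I1']
  internal I2 with children ['A', 'G']
    leaf 'A' → 'A'
    leaf 'G' → 'G'
  → '(A,G)'
  internal I1 with children ['Z', 'K', 'I0']
    leaf 'Z' → 'Z'
    leaf 'K' → 'K'
    internal I0 with children ['T', 'R']
      leaf 'T' → 'T'
      leaf 'R' → 'R'
    → '(T,R)'
  → '(Z,K,(T,R))'
→ '((A,G),(Z,K,(T,R)))'
Final: ((A,G),(Z,K,(T,R)));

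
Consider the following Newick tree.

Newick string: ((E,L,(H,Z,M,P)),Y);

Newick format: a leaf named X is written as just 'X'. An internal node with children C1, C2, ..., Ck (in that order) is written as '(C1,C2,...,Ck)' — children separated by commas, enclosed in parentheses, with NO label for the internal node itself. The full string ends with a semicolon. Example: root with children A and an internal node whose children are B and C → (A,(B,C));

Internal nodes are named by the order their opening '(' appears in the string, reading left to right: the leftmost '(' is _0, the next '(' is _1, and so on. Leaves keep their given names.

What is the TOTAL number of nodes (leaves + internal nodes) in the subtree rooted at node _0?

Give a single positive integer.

Answer: 10

Derivation:
Newick: ((E,L,(H,Z,M,P)),Y);
Locate _0: it is the '(' at position 0 (the 1st '(' reading left to right).
Query: subtree rooted at _0
_0: subtree_size = 1 + 9
  _1: subtree_size = 1 + 7
    E: subtree_size = 1 + 0
    L: subtree_size = 1 + 0
    _2: subtree_size = 1 + 4
      H: subtree_size = 1 + 0
      Z: subtree_size = 1 + 0
      M: subtree_size = 1 + 0
      P: subtree_size = 1 + 0
  Y: subtree_size = 1 + 0
Total subtree size of _0: 10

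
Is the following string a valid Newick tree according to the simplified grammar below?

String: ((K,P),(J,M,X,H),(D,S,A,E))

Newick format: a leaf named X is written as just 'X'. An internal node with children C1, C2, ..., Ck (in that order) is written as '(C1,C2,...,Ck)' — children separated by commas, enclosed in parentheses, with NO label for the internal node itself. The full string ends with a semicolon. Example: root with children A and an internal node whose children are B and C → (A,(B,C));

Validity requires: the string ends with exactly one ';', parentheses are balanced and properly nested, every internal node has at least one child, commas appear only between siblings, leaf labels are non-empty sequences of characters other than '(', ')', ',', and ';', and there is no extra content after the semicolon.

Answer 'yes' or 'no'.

Answer: no

Derivation:
Input: ((K,P),(J,M,X,H),(D,S,A,E))
Paren balance: 4 '(' vs 4 ')' OK
Ends with single ';': False
Full parse: FAILS (must end with ;)
Valid: False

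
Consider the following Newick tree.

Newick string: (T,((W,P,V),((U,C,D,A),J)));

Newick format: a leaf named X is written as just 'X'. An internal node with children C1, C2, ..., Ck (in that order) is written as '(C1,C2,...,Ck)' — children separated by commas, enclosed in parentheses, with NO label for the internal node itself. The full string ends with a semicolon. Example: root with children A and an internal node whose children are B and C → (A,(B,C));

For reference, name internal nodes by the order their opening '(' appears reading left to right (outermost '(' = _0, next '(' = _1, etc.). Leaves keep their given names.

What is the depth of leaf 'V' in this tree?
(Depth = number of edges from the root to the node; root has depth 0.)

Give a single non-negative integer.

Answer: 3

Derivation:
Newick: (T,((W,P,V),((U,C,D,A),J)));
Naming internals by '(' encounter order: outermost '(' = _0, next = _1, ...
Query node: V
Path from root: _0 -> _1 -> _2 -> V
Depth of V: 3 (number of edges from root)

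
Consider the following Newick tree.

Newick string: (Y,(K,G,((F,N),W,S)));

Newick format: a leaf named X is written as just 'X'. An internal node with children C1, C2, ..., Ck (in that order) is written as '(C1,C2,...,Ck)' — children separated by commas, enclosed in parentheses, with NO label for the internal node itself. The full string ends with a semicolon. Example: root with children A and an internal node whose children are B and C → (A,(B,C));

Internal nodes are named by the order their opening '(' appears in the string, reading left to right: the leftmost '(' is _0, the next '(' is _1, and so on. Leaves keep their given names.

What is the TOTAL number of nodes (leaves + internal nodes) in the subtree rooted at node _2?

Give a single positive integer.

Newick: (Y,(K,G,((F,N),W,S)));
Locate _2: it is the '(' at position 8 (the 3rd '(' reading left to right).
Query: subtree rooted at _2
_2: subtree_size = 1 + 5
  _3: subtree_size = 1 + 2
    F: subtree_size = 1 + 0
    N: subtree_size = 1 + 0
  W: subtree_size = 1 + 0
  S: subtree_size = 1 + 0
Total subtree size of _2: 6

Answer: 6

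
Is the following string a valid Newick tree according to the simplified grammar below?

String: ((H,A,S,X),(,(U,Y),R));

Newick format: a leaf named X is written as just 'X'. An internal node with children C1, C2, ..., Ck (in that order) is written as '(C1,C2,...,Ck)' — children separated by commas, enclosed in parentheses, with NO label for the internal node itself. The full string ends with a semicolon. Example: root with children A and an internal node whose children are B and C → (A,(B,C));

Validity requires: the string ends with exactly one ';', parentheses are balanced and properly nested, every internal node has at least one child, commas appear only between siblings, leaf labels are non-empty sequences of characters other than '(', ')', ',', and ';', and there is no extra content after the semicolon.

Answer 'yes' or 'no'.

Input: ((H,A,S,X),(,(U,Y),R));
Paren balance: 4 '(' vs 4 ')' OK
Ends with single ';': True
Full parse: FAILS (empty leaf label at pos 12)
Valid: False

Answer: no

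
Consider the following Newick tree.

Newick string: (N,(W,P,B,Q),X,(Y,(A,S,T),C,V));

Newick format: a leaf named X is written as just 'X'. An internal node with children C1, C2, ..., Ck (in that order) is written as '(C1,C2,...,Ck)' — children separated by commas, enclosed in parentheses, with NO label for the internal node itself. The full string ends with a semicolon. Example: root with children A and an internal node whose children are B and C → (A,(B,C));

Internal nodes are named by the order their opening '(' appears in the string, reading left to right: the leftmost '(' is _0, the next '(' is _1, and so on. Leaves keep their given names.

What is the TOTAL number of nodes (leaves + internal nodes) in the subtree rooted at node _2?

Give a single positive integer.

Answer: 8

Derivation:
Newick: (N,(W,P,B,Q),X,(Y,(A,S,T),C,V));
Locate _2: it is the '(' at position 15 (the 3rd '(' reading left to right).
Query: subtree rooted at _2
_2: subtree_size = 1 + 7
  Y: subtree_size = 1 + 0
  _3: subtree_size = 1 + 3
    A: subtree_size = 1 + 0
    S: subtree_size = 1 + 0
    T: subtree_size = 1 + 0
  C: subtree_size = 1 + 0
  V: subtree_size = 1 + 0
Total subtree size of _2: 8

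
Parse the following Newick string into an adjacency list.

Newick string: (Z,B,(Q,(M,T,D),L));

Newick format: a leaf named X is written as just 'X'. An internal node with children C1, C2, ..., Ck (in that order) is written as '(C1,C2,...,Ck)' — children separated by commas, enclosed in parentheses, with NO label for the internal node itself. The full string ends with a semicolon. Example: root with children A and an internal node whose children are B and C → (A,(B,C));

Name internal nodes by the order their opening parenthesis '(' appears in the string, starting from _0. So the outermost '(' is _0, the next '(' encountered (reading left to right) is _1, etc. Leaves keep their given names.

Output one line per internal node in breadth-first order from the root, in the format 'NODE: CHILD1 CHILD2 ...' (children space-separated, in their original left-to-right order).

Answer: _0: Z B _1
_1: Q _2 L
_2: M T D

Derivation:
Input: (Z,B,(Q,(M,T,D),L));
Scanning left-to-right, naming '(' by encounter order:
  pos 0: '(' -> open internal node _0 (depth 1)
  pos 5: '(' -> open internal node _1 (depth 2)
  pos 8: '(' -> open internal node _2 (depth 3)
  pos 14: ')' -> close internal node _2 (now at depth 2)
  pos 17: ')' -> close internal node _1 (now at depth 1)
  pos 18: ')' -> close internal node _0 (now at depth 0)
Total internal nodes: 3
BFS adjacency from root:
  _0: Z B _1
  _1: Q _2 L
  _2: M T D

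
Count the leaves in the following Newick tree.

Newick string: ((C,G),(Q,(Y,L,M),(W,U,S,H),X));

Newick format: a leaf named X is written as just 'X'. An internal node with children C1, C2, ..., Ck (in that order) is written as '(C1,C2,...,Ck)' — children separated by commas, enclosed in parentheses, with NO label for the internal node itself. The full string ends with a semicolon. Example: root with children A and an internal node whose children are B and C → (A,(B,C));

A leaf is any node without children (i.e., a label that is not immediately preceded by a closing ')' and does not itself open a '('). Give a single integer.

Answer: 11

Derivation:
Newick: ((C,G),(Q,(Y,L,M),(W,U,S,H),X));
Scan left-to-right; a leaf is any maximal label run not followed by '(':
  pos 2: leaf 'C' → count = 1
  pos 4: leaf 'G' → count = 2
  pos 8: leaf 'Q' → count = 3
  pos 11: leaf 'Y' → count = 4
  pos 13: leaf 'L' → count = 5
  pos 15: leaf 'M' → count = 6
  pos 19: leaf 'W' → count = 7
  pos 21: leaf 'U' → count = 8
  pos 23: leaf 'S' → count = 9
  pos 25: leaf 'H' → count = 10
  pos 28: leaf 'X' → count = 11
Total leaves: 11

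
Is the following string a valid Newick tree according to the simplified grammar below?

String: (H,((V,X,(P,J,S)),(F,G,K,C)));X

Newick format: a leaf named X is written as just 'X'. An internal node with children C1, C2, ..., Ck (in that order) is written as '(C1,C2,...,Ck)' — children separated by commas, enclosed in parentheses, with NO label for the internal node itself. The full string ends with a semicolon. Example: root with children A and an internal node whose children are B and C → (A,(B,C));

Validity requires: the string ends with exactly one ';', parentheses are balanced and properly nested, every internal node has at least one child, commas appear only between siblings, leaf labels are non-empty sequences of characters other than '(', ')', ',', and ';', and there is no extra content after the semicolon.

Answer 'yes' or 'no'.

Answer: no

Derivation:
Input: (H,((V,X,(P,J,S)),(F,G,K,C)));X
Paren balance: 5 '(' vs 5 ')' OK
Ends with single ';': False
Full parse: FAILS (must end with ;)
Valid: False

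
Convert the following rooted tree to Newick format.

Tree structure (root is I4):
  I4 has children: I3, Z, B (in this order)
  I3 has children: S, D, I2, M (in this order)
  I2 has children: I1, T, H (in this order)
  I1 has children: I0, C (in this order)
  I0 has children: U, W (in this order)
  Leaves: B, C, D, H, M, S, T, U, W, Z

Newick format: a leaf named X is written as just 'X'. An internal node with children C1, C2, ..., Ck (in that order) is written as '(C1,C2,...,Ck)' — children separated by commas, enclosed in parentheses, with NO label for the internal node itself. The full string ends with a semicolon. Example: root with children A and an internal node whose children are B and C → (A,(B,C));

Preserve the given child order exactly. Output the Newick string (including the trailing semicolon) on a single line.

Answer: ((S,D,(((U,W),C),T,H),M),Z,B);

Derivation:
internal I4 with children ['I3', 'Z', 'B']
  internal I3 with children ['S', 'D', 'I2', 'M']
    leaf 'S' → 'S'
    leaf 'D' → 'D'
    internal I2 with children ['I1', 'T', 'H']
      internal I1 with children ['I0', 'C']
        internal I0 with children ['U', 'W']
          leaf 'U' → 'U'
          leaf 'W' → 'W'
        → '(U,W)'
        leaf 'C' → 'C'
      → '((U,W),C)'
      leaf 'T' → 'T'
      leaf 'H' → 'H'
    → '(((U,W),C),T,H)'
    leaf 'M' → 'M'
  → '(S,D,(((U,W),C),T,H),M)'
  leaf 'Z' → 'Z'
  leaf 'B' → 'B'
→ '((S,D,(((U,W),C),T,H),M),Z,B)'
Final: ((S,D,(((U,W),C),T,H),M),Z,B);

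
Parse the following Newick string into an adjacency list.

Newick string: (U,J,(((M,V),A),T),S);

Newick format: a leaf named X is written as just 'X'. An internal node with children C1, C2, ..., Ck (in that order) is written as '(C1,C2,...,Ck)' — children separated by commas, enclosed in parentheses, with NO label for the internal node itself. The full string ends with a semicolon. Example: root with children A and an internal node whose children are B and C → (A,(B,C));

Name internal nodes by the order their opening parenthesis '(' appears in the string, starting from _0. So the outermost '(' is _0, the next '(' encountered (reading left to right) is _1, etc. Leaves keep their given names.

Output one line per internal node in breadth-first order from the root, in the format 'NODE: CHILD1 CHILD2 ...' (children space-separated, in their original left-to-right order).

Answer: _0: U J _1 S
_1: _2 T
_2: _3 A
_3: M V

Derivation:
Input: (U,J,(((M,V),A),T),S);
Scanning left-to-right, naming '(' by encounter order:
  pos 0: '(' -> open internal node _0 (depth 1)
  pos 5: '(' -> open internal node _1 (depth 2)
  pos 6: '(' -> open internal node _2 (depth 3)
  pos 7: '(' -> open internal node _3 (depth 4)
  pos 11: ')' -> close internal node _3 (now at depth 3)
  pos 14: ')' -> close internal node _2 (now at depth 2)
  pos 17: ')' -> close internal node _1 (now at depth 1)
  pos 20: ')' -> close internal node _0 (now at depth 0)
Total internal nodes: 4
BFS adjacency from root:
  _0: U J _1 S
  _1: _2 T
  _2: _3 A
  _3: M V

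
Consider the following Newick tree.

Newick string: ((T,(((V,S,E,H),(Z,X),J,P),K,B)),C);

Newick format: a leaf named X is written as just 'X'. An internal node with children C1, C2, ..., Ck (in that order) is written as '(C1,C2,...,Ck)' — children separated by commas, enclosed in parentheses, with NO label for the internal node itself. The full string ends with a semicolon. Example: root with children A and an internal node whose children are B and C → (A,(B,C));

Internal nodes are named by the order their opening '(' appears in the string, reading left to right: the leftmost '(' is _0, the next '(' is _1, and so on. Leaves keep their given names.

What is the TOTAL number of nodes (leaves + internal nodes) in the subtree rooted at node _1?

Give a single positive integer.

Answer: 16

Derivation:
Newick: ((T,(((V,S,E,H),(Z,X),J,P),K,B)),C);
Locate _1: it is the '(' at position 1 (the 2nd '(' reading left to right).
Query: subtree rooted at _1
_1: subtree_size = 1 + 15
  T: subtree_size = 1 + 0
  _2: subtree_size = 1 + 13
    _3: subtree_size = 1 + 10
      _4: subtree_size = 1 + 4
        V: subtree_size = 1 + 0
        S: subtree_size = 1 + 0
        E: subtree_size = 1 + 0
        H: subtree_size = 1 + 0
      _5: subtree_size = 1 + 2
        Z: subtree_size = 1 + 0
        X: subtree_size = 1 + 0
      J: subtree_size = 1 + 0
      P: subtree_size = 1 + 0
    K: subtree_size = 1 + 0
    B: subtree_size = 1 + 0
Total subtree size of _1: 16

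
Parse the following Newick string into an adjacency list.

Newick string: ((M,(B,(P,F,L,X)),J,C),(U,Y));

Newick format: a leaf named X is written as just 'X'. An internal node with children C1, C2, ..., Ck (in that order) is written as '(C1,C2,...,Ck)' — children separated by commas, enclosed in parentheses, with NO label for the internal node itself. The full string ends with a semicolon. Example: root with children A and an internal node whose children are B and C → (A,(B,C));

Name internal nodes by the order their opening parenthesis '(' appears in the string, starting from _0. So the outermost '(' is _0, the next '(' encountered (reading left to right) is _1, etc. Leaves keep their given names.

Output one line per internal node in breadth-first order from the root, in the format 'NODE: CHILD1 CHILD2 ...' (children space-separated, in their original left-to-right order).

Input: ((M,(B,(P,F,L,X)),J,C),(U,Y));
Scanning left-to-right, naming '(' by encounter order:
  pos 0: '(' -> open internal node _0 (depth 1)
  pos 1: '(' -> open internal node _1 (depth 2)
  pos 4: '(' -> open internal node _2 (depth 3)
  pos 7: '(' -> open internal node _3 (depth 4)
  pos 15: ')' -> close internal node _3 (now at depth 3)
  pos 16: ')' -> close internal node _2 (now at depth 2)
  pos 21: ')' -> close internal node _1 (now at depth 1)
  pos 23: '(' -> open internal node _4 (depth 2)
  pos 27: ')' -> close internal node _4 (now at depth 1)
  pos 28: ')' -> close internal node _0 (now at depth 0)
Total internal nodes: 5
BFS adjacency from root:
  _0: _1 _4
  _1: M _2 J C
  _4: U Y
  _2: B _3
  _3: P F L X

Answer: _0: _1 _4
_1: M _2 J C
_4: U Y
_2: B _3
_3: P F L X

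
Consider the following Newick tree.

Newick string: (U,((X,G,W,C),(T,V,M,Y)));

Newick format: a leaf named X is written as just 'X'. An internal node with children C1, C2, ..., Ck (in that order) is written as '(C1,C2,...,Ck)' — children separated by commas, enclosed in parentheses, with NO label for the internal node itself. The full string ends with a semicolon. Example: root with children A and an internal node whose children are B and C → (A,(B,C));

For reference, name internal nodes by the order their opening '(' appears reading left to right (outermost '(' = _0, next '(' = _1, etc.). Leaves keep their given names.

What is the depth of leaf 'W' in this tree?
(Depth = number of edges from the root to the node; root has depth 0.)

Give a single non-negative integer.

Newick: (U,((X,G,W,C),(T,V,M,Y)));
Naming internals by '(' encounter order: outermost '(' = _0, next = _1, ...
Query node: W
Path from root: _0 -> _1 -> _2 -> W
Depth of W: 3 (number of edges from root)

Answer: 3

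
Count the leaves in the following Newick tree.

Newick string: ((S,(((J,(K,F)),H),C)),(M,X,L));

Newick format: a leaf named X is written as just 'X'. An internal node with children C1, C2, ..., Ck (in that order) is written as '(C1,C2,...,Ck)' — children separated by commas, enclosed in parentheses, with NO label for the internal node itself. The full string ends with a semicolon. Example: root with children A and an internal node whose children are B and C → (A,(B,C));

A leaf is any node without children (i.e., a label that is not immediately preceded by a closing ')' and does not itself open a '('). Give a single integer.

Answer: 9

Derivation:
Newick: ((S,(((J,(K,F)),H),C)),(M,X,L));
Scan left-to-right; a leaf is any maximal label run not followed by '(':
  pos 2: leaf 'S' → count = 1
  pos 7: leaf 'J' → count = 2
  pos 10: leaf 'K' → count = 3
  pos 12: leaf 'F' → count = 4
  pos 16: leaf 'H' → count = 5
  pos 19: leaf 'C' → count = 6
  pos 24: leaf 'M' → count = 7
  pos 26: leaf 'X' → count = 8
  pos 28: leaf 'L' → count = 9
Total leaves: 9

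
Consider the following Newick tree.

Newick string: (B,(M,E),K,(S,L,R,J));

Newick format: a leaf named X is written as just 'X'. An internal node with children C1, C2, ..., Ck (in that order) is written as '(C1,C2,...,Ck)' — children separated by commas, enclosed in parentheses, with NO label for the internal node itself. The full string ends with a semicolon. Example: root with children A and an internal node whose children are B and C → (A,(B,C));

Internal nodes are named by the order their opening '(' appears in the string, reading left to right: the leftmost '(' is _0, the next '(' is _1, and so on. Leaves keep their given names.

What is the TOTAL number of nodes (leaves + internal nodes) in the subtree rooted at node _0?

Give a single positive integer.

Newick: (B,(M,E),K,(S,L,R,J));
Locate _0: it is the '(' at position 0 (the 1st '(' reading left to right).
Query: subtree rooted at _0
_0: subtree_size = 1 + 10
  B: subtree_size = 1 + 0
  _1: subtree_size = 1 + 2
    M: subtree_size = 1 + 0
    E: subtree_size = 1 + 0
  K: subtree_size = 1 + 0
  _2: subtree_size = 1 + 4
    S: subtree_size = 1 + 0
    L: subtree_size = 1 + 0
    R: subtree_size = 1 + 0
    J: subtree_size = 1 + 0
Total subtree size of _0: 11

Answer: 11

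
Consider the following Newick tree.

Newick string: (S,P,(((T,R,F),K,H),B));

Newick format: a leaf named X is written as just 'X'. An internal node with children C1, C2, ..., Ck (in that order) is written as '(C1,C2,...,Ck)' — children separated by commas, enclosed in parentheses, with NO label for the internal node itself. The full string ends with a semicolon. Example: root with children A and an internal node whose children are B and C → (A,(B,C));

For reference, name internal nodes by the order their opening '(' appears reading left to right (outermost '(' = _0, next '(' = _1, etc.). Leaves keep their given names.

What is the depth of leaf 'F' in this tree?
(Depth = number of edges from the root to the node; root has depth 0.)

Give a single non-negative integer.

Answer: 4

Derivation:
Newick: (S,P,(((T,R,F),K,H),B));
Naming internals by '(' encounter order: outermost '(' = _0, next = _1, ...
Query node: F
Path from root: _0 -> _1 -> _2 -> _3 -> F
Depth of F: 4 (number of edges from root)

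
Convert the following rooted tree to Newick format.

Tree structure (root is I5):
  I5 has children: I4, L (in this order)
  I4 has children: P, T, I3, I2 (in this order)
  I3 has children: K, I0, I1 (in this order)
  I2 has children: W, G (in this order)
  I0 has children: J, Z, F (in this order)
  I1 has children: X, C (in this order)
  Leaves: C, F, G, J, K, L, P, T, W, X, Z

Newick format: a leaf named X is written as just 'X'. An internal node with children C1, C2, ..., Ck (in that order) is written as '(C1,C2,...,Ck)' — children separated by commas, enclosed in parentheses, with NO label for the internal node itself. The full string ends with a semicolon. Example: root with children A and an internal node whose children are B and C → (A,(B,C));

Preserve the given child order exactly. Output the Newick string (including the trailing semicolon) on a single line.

internal I5 with children ['I4', 'L']
  internal I4 with children ['P', 'T', 'I3', 'I2']
    leaf 'P' → 'P'
    leaf 'T' → 'T'
    internal I3 with children ['K', 'I0', 'I1']
      leaf 'K' → 'K'
      internal I0 with children ['J', 'Z', 'F']
        leaf 'J' → 'J'
        leaf 'Z' → 'Z'
        leaf 'F' → 'F'
      → '(J,Z,F)'
      internal I1 with children ['X', 'C']
        leaf 'X' → 'X'
        leaf 'C' → 'C'
      → '(X,C)'
    → '(K,(J,Z,F),(X,C))'
    internal I2 with children ['W', 'G']
      leaf 'W' → 'W'
      leaf 'G' → 'G'
    → '(W,G)'
  → '(P,T,(K,(J,Z,F),(X,C)),(W,G))'
  leaf 'L' → 'L'
→ '((P,T,(K,(J,Z,F),(X,C)),(W,G)),L)'
Final: ((P,T,(K,(J,Z,F),(X,C)),(W,G)),L);

Answer: ((P,T,(K,(J,Z,F),(X,C)),(W,G)),L);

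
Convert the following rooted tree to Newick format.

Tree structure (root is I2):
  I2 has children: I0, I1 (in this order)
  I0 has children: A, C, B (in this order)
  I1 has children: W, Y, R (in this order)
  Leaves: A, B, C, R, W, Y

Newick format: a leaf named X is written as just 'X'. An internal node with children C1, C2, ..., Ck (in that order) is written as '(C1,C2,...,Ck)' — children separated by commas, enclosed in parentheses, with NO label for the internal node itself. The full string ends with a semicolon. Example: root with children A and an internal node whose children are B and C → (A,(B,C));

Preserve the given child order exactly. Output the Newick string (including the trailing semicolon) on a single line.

internal I2 with children ['I0', 'I1']
  internal I0 with children ['A', 'C', 'B']
    leaf 'A' → 'A'
    leaf 'C' → 'C'
    leaf 'B' → 'B'
  → '(A,C,B)'
  internal I1 with children ['W', 'Y', 'R']
    leaf 'W' → 'W'
    leaf 'Y' → 'Y'
    leaf 'R' → 'R'
  → '(W,Y,R)'
→ '((A,C,B),(W,Y,R))'
Final: ((A,C,B),(W,Y,R));

Answer: ((A,C,B),(W,Y,R));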